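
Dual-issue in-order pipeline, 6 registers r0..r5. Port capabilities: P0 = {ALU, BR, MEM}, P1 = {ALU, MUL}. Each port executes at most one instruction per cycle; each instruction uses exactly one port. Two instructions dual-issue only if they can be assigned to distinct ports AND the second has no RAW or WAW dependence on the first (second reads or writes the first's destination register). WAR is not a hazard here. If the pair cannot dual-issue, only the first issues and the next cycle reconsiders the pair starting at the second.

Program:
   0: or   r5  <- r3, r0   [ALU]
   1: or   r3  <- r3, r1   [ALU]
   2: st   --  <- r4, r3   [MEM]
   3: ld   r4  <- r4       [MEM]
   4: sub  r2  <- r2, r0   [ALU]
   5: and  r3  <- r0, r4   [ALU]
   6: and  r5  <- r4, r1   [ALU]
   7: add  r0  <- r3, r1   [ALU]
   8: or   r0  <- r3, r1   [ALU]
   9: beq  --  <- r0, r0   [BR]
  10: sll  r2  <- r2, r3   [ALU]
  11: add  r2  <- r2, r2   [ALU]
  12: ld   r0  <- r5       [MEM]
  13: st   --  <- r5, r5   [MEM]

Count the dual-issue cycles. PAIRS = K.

  cy0 -> i0,i1 (or.ALU/or.ALU) pair
  cy1 -> i2 (st.MEM) no-port MEM/MEM
  cy2 -> i3,i4 (ld.MEM/sub.ALU) pair
  cy3 -> i5,i6 (and.ALU/and.ALU) pair
  cy4 -> i7 (add.ALU) WAW r0
  cy5 -> i8 (or.ALU) RAW r0
  cy6 -> i9,i10 (beq.BR/sll.ALU) pair
  cy7 -> i11,i12 (add.ALU/ld.MEM) pair
  cy8 -> i13 (st.MEM) tail

PAIRS = 5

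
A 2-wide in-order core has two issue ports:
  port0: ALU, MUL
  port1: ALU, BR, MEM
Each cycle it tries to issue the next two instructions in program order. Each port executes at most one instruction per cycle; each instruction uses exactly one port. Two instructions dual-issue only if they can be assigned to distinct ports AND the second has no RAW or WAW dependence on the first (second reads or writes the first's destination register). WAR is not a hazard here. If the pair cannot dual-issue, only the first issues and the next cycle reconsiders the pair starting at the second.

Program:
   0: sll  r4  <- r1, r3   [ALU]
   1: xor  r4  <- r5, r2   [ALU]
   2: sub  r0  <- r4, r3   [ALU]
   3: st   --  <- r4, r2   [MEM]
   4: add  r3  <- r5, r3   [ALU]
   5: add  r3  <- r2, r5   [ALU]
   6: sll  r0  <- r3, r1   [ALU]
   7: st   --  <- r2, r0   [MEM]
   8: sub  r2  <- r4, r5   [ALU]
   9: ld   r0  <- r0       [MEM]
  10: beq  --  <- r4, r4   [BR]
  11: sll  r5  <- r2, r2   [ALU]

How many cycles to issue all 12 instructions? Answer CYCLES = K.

t=0 i0:sll ; WAW r4
t=1 i1:xor ; RAW r4
t=2 i2,i3:sub+st ; dual
t=3 i4:add ; WAW r3
t=4 i5:add ; RAW r3
t=5 i6:sll ; RAW r0
t=6 i7,i8:st+sub ; dual
t=7 i9:ld ; no-port MEM/BR
t=8 i10,i11:beq+sll ; dual

CYCLES = 9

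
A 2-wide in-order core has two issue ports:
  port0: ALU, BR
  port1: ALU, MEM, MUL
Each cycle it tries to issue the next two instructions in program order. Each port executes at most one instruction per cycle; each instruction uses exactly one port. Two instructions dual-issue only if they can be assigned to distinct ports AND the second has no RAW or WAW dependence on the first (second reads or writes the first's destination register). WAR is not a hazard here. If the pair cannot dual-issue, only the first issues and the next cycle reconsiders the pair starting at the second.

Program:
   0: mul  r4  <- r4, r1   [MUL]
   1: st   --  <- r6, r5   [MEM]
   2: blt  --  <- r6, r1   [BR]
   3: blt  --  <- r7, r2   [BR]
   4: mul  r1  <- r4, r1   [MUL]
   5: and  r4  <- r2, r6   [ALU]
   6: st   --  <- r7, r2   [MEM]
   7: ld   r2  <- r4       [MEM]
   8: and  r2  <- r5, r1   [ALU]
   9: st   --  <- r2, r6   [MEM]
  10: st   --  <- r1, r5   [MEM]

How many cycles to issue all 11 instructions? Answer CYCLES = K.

CYCLES = 8

[0] i0  mul.MUL  -- no-port MUL/MEM
[1] i1&i2  st.MEM+blt.BR  -- 2-wide
[2] i3&i4  blt.BR+mul.MUL  -- 2-wide
[3] i5&i6  and.ALU+st.MEM  -- 2-wide
[4] i7  ld.MEM  -- WAW r2
[5] i8  and.ALU  -- RAW r2
[6] i9  st.MEM  -- no-port MEM/MEM
[7] i10  st.MEM  -- tail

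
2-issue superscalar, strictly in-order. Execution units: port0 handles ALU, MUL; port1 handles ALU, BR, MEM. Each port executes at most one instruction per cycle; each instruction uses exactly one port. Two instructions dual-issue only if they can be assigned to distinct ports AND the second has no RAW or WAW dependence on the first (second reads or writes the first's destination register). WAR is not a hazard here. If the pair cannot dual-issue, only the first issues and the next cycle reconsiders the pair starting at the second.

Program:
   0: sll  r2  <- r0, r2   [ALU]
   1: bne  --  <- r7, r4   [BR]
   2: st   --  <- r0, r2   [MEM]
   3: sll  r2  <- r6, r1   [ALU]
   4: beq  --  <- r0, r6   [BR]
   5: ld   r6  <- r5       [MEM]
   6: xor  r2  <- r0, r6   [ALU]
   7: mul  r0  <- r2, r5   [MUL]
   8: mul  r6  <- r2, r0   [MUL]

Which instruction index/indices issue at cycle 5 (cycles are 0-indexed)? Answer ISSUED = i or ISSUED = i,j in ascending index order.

t=0 i0&i1:sll bne ; 2-wide
t=1 i2&i3:st sll ; 2-wide
t=2 i4:beq ; no-port BR/MEM
t=3 i5:ld ; RAW r6
t=4 i6:xor ; RAW r2
t=5 i7:mul ; no-port MUL/MUL
t=6 i8:mul ; tail

ISSUED = 7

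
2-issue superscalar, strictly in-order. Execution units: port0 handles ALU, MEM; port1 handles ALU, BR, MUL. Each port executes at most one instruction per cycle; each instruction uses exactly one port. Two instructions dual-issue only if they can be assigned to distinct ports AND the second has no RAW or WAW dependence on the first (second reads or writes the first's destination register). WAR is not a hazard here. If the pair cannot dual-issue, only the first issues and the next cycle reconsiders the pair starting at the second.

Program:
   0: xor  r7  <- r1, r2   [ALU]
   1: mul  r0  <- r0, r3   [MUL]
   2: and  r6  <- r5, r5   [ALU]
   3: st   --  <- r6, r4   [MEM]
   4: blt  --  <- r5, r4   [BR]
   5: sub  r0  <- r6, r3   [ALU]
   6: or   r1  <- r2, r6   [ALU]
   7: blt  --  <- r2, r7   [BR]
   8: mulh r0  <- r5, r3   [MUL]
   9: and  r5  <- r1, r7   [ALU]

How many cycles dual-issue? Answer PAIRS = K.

PAIRS = 4

c0: i0,i1 xor.ALU mul.MUL  2-wide
c1: i2 and.ALU  RAW r6
c2: i3,i4 st.MEM blt.BR  2-wide
c3: i5,i6 sub.ALU or.ALU  2-wide
c4: i7 blt.BR  no-port BR/MUL
c5: i8,i9 mulh.MUL and.ALU  2-wide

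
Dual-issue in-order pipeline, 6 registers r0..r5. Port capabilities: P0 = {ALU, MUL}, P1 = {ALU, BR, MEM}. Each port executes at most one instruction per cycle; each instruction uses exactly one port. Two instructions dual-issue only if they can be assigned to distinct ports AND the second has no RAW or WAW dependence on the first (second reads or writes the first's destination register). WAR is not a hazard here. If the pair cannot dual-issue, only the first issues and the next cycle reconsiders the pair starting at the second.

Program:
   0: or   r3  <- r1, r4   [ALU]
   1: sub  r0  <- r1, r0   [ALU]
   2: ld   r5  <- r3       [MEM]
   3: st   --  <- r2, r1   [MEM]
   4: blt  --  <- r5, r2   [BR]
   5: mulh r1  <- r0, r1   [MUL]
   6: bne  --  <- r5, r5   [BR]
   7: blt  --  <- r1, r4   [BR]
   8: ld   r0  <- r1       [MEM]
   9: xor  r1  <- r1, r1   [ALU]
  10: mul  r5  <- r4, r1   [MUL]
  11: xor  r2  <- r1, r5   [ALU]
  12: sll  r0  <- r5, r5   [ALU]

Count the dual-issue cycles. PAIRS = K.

PAIRS = 4

[0] i0+i1  or;sub  -- 2-wide
[1] i2  ld  -- no-port MEM/MEM
[2] i3  st  -- no-port MEM/BR
[3] i4+i5  blt;mulh  -- 2-wide
[4] i6  bne  -- no-port BR/BR
[5] i7  blt  -- no-port BR/MEM
[6] i8+i9  ld;xor  -- 2-wide
[7] i10  mul  -- RAW r5
[8] i11+i12  xor;sll  -- 2-wide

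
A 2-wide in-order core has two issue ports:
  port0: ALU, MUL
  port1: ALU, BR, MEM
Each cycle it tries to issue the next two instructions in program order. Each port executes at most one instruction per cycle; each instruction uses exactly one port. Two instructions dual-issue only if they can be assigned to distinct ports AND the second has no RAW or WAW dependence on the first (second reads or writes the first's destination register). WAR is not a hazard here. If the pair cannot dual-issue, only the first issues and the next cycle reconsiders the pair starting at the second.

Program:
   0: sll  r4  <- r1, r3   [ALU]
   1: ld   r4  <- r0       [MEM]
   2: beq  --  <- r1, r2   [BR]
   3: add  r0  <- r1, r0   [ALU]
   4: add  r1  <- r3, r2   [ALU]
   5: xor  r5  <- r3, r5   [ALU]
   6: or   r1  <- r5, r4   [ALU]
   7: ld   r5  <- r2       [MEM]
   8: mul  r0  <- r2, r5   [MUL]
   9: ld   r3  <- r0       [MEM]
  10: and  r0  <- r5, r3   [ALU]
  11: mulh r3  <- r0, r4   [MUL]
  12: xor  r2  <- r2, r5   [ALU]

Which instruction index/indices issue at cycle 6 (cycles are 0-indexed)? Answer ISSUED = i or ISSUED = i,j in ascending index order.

0. sll @i0  | WAW r4
1. ld @i1  | no-port MEM/BR
2. beq+add @i2/i3  | dual
3. add+xor @i4/i5  | dual
4. or+ld @i6/i7  | dual
5. mul @i8  | RAW r0
6. ld @i9  | RAW r3
7. and @i10  | RAW r0
8. mulh+xor @i11/i12  | dual

ISSUED = 9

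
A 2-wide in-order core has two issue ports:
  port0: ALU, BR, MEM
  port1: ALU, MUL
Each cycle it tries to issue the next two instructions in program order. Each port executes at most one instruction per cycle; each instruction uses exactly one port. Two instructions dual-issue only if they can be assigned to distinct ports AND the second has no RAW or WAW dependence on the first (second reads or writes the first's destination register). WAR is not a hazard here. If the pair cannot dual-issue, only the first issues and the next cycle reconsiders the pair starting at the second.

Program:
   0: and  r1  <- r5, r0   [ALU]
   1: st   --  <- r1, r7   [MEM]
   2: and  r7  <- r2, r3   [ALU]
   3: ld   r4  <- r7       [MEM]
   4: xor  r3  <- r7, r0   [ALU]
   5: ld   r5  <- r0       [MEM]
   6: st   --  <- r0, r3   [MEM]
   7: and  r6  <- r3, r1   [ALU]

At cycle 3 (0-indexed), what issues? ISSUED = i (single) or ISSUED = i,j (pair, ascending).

ISSUED = 5

0. and.ALU @i0  | RAW r1
1. st.MEM/and.ALU @i1+i2  | pair
2. ld.MEM/xor.ALU @i3+i4  | pair
3. ld.MEM @i5  | no-port MEM/MEM
4. st.MEM/and.ALU @i6+i7  | pair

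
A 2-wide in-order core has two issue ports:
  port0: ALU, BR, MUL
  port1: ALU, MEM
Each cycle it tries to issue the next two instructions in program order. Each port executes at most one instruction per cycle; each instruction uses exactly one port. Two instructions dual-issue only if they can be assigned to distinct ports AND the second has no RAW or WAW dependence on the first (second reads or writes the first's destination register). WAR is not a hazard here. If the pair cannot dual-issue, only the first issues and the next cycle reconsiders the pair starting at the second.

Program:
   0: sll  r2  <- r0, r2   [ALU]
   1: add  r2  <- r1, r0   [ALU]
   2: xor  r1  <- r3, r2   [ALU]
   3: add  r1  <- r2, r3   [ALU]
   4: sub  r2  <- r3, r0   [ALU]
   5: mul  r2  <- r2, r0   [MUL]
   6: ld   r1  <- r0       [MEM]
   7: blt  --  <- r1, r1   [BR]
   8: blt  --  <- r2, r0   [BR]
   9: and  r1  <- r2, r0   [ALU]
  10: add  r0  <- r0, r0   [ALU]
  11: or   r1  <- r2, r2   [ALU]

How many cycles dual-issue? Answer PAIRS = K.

PAIRS = 4

0. sll @i0  | WAW r2
1. add @i1  | RAW r2
2. xor @i2  | WAW r1
3. add+sub @i3+i4  | dual
4. mul+ld @i5+i6  | dual
5. blt @i7  | no-port BR/BR
6. blt+and @i8+i9  | dual
7. add+or @i10+i11  | dual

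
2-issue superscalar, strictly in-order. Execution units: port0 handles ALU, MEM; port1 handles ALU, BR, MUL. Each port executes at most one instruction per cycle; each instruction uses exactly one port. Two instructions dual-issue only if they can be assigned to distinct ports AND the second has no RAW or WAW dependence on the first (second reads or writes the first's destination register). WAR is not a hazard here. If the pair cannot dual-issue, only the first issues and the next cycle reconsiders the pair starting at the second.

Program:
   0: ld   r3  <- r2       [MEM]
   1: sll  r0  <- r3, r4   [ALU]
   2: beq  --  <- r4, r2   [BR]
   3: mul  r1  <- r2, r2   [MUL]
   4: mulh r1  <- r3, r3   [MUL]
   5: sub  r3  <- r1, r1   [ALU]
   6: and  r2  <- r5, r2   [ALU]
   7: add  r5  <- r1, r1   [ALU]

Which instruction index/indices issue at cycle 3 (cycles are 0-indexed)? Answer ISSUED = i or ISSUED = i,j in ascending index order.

#0 head=0: ld i0 RAW r3
#1 head=1: sll/beq i1,i2 2-wide
#2 head=3: mul i3 no-port MUL/MUL
#3 head=4: mulh i4 RAW r1
#4 head=5: sub/and i5,i6 2-wide
#5 head=7: add i7 tail

ISSUED = 4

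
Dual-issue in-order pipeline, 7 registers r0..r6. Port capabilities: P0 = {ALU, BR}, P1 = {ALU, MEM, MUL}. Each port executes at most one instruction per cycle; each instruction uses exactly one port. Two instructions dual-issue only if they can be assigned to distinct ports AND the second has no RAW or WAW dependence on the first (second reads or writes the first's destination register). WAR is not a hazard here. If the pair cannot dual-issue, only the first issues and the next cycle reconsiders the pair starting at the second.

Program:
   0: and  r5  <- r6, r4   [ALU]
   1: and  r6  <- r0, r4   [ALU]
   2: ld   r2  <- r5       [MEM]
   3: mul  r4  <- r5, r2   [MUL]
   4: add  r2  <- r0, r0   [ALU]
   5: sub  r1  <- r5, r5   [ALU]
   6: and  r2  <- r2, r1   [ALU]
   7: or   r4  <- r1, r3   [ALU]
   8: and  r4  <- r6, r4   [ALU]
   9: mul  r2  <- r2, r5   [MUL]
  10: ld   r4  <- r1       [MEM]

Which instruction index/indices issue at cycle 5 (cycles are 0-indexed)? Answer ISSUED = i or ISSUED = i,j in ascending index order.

0. and;and @i0&i1  | dual
1. ld @i2  | no-port MEM/MUL
2. mul;add @i3&i4  | dual
3. sub @i5  | RAW r1
4. and;or @i6&i7  | dual
5. and;mul @i8&i9  | dual
6. ld @i10  | tail

ISSUED = 8,9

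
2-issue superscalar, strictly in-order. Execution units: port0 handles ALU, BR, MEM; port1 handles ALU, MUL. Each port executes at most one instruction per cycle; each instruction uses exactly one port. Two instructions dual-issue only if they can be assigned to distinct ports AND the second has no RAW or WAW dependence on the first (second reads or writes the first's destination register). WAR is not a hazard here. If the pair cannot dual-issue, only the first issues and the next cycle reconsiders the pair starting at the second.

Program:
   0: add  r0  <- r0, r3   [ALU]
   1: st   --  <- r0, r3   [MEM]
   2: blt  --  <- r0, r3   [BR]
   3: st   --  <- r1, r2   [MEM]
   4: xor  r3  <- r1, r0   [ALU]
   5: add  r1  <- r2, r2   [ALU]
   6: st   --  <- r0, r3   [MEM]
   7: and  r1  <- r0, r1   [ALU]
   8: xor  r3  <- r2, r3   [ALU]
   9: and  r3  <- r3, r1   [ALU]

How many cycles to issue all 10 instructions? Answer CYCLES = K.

CYCLES = 7

t=0 i0:add.ALU ; RAW r0
t=1 i1:st.MEM ; no-port MEM/BR
t=2 i2:blt.BR ; no-port BR/MEM
t=3 i3+i4:st.MEM+xor.ALU ; 2-wide
t=4 i5+i6:add.ALU+st.MEM ; 2-wide
t=5 i7+i8:and.ALU+xor.ALU ; 2-wide
t=6 i9:and.ALU ; tail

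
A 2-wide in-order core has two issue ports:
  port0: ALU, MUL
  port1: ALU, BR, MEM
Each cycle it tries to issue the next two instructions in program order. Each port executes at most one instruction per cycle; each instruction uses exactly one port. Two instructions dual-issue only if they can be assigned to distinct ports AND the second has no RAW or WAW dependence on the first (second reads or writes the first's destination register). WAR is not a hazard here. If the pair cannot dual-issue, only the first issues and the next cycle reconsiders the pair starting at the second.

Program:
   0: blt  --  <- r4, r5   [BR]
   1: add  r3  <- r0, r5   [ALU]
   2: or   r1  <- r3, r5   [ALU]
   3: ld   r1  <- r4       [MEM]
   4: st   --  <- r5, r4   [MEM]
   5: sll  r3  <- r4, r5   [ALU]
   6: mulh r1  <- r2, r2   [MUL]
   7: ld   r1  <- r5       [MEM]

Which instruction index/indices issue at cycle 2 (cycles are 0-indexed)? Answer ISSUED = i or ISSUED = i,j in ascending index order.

ISSUED = 3

[0] i0,i1  blt.BR add.ALU  -- dual
[1] i2  or.ALU  -- WAW r1
[2] i3  ld.MEM  -- no-port MEM/MEM
[3] i4,i5  st.MEM sll.ALU  -- dual
[4] i6  mulh.MUL  -- WAW r1
[5] i7  ld.MEM  -- tail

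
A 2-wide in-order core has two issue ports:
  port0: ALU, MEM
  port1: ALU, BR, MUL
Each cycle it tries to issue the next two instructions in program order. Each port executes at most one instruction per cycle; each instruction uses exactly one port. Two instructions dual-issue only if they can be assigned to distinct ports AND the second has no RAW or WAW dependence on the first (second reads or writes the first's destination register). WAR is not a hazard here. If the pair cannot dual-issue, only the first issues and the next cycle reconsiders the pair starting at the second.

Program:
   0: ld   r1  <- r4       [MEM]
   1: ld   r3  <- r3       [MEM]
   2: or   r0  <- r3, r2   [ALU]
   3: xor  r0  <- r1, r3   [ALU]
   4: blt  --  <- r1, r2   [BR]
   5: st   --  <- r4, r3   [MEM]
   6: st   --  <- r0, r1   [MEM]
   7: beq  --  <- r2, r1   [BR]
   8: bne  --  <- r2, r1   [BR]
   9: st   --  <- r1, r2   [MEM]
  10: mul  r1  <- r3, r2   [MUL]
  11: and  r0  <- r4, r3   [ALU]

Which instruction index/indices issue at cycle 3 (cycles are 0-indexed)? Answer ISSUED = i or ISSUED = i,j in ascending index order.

ISSUED = 3,4

c0: i0 ld  no-port MEM/MEM
c1: i1 ld  RAW r3
c2: i2 or  WAW r0
c3: i3/i4 xor;blt  pair
c4: i5 st  no-port MEM/MEM
c5: i6/i7 st;beq  pair
c6: i8/i9 bne;st  pair
c7: i10/i11 mul;and  pair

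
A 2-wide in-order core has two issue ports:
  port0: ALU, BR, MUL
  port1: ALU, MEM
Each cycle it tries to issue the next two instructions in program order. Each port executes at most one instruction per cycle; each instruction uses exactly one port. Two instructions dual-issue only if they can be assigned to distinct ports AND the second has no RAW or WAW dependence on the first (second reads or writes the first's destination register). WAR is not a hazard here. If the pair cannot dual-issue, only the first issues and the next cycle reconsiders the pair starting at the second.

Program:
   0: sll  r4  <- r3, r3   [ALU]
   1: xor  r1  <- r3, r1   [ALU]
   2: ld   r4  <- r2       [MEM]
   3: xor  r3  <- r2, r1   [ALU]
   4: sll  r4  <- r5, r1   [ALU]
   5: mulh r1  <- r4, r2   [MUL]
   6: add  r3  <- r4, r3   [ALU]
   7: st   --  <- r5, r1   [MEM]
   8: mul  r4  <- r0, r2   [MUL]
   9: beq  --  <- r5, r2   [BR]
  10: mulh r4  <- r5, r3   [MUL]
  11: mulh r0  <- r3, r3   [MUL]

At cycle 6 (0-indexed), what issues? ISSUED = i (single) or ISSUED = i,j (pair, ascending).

  cy0 -> i0,i1 (sll.ALU xor.ALU) pair
  cy1 -> i2,i3 (ld.MEM xor.ALU) pair
  cy2 -> i4 (sll.ALU) RAW r4
  cy3 -> i5,i6 (mulh.MUL add.ALU) pair
  cy4 -> i7,i8 (st.MEM mul.MUL) pair
  cy5 -> i9 (beq.BR) no-port BR/MUL
  cy6 -> i10 (mulh.MUL) no-port MUL/MUL
  cy7 -> i11 (mulh.MUL) tail

ISSUED = 10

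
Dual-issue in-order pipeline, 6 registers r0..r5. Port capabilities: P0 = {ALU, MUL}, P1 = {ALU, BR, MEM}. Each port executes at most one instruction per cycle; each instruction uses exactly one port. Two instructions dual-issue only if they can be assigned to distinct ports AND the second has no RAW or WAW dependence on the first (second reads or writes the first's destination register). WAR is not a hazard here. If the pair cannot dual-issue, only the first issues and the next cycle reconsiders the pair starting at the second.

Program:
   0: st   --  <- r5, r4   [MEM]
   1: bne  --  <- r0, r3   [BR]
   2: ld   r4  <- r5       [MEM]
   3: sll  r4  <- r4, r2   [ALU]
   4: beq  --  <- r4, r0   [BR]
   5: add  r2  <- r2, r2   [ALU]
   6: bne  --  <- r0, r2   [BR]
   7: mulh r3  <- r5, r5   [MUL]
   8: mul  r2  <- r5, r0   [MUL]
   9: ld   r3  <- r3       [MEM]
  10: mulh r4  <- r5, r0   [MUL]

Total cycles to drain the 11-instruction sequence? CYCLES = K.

CYCLES = 8

0. st @i0  | no-port MEM/BR
1. bne @i1  | no-port BR/MEM
2. ld @i2  | RAW+WAW r4
3. sll @i3  | RAW r4
4. beq;add @i4+i5  | 2-wide
5. bne;mulh @i6+i7  | 2-wide
6. mul;ld @i8+i9  | 2-wide
7. mulh @i10  | tail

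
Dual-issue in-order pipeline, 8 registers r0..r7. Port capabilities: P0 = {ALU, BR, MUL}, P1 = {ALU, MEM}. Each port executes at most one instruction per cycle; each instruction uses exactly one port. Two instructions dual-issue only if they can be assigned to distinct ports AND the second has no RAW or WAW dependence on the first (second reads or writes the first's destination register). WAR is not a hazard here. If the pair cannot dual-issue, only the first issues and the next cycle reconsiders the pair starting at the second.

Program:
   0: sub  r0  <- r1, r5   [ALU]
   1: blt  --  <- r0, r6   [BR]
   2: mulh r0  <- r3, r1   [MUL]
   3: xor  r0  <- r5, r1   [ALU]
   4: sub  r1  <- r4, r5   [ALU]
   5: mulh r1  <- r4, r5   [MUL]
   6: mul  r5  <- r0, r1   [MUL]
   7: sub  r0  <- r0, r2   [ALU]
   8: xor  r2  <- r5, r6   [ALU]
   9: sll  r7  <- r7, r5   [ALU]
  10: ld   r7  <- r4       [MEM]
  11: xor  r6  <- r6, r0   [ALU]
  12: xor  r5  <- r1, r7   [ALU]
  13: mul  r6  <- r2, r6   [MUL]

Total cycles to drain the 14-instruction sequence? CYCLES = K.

CYCLES = 9

0. sub @i0  | RAW r0
1. blt @i1  | no-port BR/MUL
2. mulh @i2  | WAW r0
3. xor/sub @i3/i4  | pair
4. mulh @i5  | no-port MUL/MUL
5. mul/sub @i6/i7  | pair
6. xor/sll @i8/i9  | pair
7. ld/xor @i10/i11  | pair
8. xor/mul @i12/i13  | pair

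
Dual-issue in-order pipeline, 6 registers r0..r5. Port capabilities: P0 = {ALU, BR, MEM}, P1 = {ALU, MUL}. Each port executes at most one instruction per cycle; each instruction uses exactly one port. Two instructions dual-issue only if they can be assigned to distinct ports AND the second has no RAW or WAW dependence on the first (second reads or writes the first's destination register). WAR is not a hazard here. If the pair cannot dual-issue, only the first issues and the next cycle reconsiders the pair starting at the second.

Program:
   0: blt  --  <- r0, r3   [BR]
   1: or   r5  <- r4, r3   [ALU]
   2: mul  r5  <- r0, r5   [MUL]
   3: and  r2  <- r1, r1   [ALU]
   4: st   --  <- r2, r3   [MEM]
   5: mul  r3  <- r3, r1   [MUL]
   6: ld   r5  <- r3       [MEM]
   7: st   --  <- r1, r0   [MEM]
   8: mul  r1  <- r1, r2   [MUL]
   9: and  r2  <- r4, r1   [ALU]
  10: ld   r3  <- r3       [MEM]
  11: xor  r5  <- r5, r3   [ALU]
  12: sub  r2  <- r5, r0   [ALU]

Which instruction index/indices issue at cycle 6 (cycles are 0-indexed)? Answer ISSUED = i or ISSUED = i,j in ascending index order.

ISSUED = 11

0. blt.BR;or.ALU @i0+i1  | 2-wide
1. mul.MUL;and.ALU @i2+i3  | 2-wide
2. st.MEM;mul.MUL @i4+i5  | 2-wide
3. ld.MEM @i6  | no-port MEM/MEM
4. st.MEM;mul.MUL @i7+i8  | 2-wide
5. and.ALU;ld.MEM @i9+i10  | 2-wide
6. xor.ALU @i11  | RAW r5
7. sub.ALU @i12  | tail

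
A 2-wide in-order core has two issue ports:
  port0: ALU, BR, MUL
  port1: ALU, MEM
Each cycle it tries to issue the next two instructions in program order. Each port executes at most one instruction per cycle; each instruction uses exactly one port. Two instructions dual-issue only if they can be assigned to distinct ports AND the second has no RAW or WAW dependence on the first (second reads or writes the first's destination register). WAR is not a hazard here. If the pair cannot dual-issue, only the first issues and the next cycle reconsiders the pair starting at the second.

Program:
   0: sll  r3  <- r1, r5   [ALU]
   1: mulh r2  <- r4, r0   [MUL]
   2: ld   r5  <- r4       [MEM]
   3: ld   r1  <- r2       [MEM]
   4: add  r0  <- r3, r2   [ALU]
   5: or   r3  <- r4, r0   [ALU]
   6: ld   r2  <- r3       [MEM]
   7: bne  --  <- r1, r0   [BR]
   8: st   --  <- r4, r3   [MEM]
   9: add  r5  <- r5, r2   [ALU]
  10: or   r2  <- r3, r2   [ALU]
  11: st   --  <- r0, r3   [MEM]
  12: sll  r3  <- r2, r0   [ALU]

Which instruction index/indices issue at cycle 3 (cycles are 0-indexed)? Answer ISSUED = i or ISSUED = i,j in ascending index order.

#0 head=0: sll;mulh i0/i1 dual
#1 head=2: ld i2 no-port MEM/MEM
#2 head=3: ld;add i3/i4 dual
#3 head=5: or i5 RAW r3
#4 head=6: ld;bne i6/i7 dual
#5 head=8: st;add i8/i9 dual
#6 head=10: or;st i10/i11 dual
#7 head=12: sll i12 tail

ISSUED = 5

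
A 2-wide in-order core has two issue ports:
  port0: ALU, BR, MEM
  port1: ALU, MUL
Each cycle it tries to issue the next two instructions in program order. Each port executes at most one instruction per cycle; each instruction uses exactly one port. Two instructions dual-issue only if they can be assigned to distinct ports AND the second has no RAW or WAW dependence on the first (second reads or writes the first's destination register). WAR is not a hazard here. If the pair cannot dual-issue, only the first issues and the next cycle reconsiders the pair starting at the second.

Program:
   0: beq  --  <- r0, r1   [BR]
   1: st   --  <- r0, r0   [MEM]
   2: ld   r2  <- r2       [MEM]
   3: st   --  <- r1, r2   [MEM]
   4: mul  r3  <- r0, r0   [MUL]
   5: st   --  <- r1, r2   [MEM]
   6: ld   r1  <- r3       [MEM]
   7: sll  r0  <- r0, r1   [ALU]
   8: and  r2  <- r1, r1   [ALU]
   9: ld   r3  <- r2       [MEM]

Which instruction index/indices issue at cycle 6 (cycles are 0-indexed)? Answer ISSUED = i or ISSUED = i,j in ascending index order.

ISSUED = 7,8

  cy0 -> i0 (beq) no-port BR/MEM
  cy1 -> i1 (st) no-port MEM/MEM
  cy2 -> i2 (ld) no-port MEM/MEM
  cy3 -> i3&i4 (st mul) dual
  cy4 -> i5 (st) no-port MEM/MEM
  cy5 -> i6 (ld) RAW r1
  cy6 -> i7&i8 (sll and) dual
  cy7 -> i9 (ld) tail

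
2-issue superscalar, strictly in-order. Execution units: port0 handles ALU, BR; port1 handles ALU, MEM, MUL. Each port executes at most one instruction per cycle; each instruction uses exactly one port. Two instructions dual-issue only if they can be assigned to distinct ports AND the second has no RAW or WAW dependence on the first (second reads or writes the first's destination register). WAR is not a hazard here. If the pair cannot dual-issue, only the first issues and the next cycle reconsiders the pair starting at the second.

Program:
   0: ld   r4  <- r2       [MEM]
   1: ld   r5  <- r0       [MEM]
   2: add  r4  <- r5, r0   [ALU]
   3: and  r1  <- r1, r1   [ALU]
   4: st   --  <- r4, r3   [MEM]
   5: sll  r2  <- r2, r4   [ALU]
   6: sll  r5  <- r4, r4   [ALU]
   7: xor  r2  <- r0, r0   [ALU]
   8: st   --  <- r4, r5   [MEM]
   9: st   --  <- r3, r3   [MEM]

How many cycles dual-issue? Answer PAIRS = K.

[0] i0  ld  -- no-port MEM/MEM
[1] i1  ld  -- RAW r5
[2] i2&i3  add+and  -- pair
[3] i4&i5  st+sll  -- pair
[4] i6&i7  sll+xor  -- pair
[5] i8  st  -- no-port MEM/MEM
[6] i9  st  -- tail

PAIRS = 3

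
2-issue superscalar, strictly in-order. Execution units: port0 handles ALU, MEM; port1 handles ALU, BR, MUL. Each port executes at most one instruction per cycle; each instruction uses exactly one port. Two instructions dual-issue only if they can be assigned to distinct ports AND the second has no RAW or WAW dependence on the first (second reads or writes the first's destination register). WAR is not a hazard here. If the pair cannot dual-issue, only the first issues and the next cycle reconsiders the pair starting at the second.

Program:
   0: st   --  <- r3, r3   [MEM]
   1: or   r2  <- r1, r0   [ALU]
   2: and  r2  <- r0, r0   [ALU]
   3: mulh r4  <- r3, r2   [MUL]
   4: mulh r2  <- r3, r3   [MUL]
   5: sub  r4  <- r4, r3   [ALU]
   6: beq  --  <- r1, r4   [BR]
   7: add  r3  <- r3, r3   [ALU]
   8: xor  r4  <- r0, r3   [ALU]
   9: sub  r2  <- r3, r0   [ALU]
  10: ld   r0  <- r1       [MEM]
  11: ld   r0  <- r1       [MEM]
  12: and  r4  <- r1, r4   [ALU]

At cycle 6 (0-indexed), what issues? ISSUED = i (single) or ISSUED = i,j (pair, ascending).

  cy0 -> i0+i1 (st/or) pair
  cy1 -> i2 (and) RAW r2
  cy2 -> i3 (mulh) no-port MUL/MUL
  cy3 -> i4+i5 (mulh/sub) pair
  cy4 -> i6+i7 (beq/add) pair
  cy5 -> i8+i9 (xor/sub) pair
  cy6 -> i10 (ld) no-port MEM/MEM
  cy7 -> i11+i12 (ld/and) pair

ISSUED = 10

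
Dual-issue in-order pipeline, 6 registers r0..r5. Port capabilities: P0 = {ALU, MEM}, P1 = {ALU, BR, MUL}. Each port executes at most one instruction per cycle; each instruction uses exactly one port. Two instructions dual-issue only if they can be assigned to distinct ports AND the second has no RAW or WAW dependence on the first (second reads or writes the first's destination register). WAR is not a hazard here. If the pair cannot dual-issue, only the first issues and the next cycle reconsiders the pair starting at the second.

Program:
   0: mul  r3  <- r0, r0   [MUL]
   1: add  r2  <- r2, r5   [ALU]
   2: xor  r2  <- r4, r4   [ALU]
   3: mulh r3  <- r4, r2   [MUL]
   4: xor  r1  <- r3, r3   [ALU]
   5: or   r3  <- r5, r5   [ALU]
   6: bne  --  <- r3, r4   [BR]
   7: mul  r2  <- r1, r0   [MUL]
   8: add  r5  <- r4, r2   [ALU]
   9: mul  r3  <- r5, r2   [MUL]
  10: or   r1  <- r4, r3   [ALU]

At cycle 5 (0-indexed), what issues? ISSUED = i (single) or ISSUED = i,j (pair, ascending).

  cy0 -> i0+i1 (mul.MUL+add.ALU) dual
  cy1 -> i2 (xor.ALU) RAW r2
  cy2 -> i3 (mulh.MUL) RAW r3
  cy3 -> i4+i5 (xor.ALU+or.ALU) dual
  cy4 -> i6 (bne.BR) no-port BR/MUL
  cy5 -> i7 (mul.MUL) RAW r2
  cy6 -> i8 (add.ALU) RAW r5
  cy7 -> i9 (mul.MUL) RAW r3
  cy8 -> i10 (or.ALU) tail

ISSUED = 7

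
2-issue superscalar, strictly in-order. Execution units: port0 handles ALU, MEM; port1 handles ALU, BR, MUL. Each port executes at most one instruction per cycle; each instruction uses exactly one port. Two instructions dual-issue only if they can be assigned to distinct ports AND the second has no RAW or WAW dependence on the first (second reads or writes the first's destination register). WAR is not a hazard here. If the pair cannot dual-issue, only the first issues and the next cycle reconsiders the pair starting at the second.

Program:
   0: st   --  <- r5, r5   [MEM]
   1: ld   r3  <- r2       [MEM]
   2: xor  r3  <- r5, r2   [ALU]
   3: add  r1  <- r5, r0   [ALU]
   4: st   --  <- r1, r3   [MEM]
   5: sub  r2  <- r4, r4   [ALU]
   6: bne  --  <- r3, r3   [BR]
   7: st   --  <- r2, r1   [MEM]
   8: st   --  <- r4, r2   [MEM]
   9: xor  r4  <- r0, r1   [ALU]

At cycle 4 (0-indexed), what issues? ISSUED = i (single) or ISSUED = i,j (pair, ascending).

ISSUED = 6,7

#0 head=0: st i0 no-port MEM/MEM
#1 head=1: ld i1 WAW r3
#2 head=2: xor/add i2/i3 pair
#3 head=4: st/sub i4/i5 pair
#4 head=6: bne/st i6/i7 pair
#5 head=8: st/xor i8/i9 pair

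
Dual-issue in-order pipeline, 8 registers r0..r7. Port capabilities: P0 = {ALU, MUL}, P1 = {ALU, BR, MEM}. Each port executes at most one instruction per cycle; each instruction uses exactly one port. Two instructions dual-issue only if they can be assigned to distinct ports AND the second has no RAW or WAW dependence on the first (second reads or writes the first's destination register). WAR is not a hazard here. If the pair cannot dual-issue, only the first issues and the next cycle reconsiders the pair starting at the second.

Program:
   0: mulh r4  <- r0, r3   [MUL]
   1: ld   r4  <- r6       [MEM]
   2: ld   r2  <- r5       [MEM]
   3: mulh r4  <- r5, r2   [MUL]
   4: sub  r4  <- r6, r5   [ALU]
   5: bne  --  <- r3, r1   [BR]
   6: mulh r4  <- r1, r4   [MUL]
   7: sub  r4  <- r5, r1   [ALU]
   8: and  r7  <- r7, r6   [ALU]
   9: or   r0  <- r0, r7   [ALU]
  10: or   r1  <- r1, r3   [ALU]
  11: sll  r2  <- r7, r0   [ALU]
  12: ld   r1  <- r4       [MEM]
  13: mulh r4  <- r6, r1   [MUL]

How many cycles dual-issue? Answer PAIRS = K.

0. mulh.MUL @i0  | WAW r4
1. ld.MEM @i1  | no-port MEM/MEM
2. ld.MEM @i2  | RAW r2
3. mulh.MUL @i3  | WAW r4
4. sub.ALU;bne.BR @i4&i5  | dual
5. mulh.MUL @i6  | WAW r4
6. sub.ALU;and.ALU @i7&i8  | dual
7. or.ALU;or.ALU @i9&i10  | dual
8. sll.ALU;ld.MEM @i11&i12  | dual
9. mulh.MUL @i13  | tail

PAIRS = 4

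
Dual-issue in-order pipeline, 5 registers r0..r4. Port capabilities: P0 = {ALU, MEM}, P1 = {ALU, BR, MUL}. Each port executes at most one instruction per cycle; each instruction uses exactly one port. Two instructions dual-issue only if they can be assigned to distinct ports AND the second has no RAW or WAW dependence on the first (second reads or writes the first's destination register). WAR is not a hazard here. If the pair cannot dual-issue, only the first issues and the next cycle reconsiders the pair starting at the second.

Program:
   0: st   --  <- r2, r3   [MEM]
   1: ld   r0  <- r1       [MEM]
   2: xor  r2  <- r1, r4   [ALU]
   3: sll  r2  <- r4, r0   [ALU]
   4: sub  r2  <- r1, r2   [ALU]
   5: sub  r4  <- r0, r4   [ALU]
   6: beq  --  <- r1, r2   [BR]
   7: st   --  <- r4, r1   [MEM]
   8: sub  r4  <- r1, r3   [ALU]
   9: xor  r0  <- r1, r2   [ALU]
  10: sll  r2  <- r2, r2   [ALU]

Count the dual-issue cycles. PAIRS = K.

PAIRS = 4

#0 head=0: st i0 no-port MEM/MEM
#1 head=1: ld xor i1/i2 dual
#2 head=3: sll i3 RAW+WAW r2
#3 head=4: sub sub i4/i5 dual
#4 head=6: beq st i6/i7 dual
#5 head=8: sub xor i8/i9 dual
#6 head=10: sll i10 tail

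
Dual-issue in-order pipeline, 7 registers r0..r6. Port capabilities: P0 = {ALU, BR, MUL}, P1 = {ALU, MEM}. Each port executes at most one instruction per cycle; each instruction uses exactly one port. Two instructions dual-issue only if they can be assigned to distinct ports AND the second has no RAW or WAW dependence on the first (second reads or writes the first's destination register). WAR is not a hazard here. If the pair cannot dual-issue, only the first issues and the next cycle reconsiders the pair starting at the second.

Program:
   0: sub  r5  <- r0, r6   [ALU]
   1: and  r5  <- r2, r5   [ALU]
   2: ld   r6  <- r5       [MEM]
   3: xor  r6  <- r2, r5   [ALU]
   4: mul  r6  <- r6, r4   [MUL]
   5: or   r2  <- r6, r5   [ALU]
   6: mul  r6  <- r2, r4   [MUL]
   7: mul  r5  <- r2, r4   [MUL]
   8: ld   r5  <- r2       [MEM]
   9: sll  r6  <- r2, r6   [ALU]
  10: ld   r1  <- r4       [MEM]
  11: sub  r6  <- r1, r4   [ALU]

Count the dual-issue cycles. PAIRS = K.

PAIRS = 1

  cy0 -> i0 (sub) RAW+WAW r5
  cy1 -> i1 (and) RAW r5
  cy2 -> i2 (ld) WAW r6
  cy3 -> i3 (xor) RAW+WAW r6
  cy4 -> i4 (mul) RAW r6
  cy5 -> i5 (or) RAW r2
  cy6 -> i6 (mul) no-port MUL/MUL
  cy7 -> i7 (mul) WAW r5
  cy8 -> i8+i9 (ld/sll) pair
  cy9 -> i10 (ld) RAW r1
  cy10 -> i11 (sub) tail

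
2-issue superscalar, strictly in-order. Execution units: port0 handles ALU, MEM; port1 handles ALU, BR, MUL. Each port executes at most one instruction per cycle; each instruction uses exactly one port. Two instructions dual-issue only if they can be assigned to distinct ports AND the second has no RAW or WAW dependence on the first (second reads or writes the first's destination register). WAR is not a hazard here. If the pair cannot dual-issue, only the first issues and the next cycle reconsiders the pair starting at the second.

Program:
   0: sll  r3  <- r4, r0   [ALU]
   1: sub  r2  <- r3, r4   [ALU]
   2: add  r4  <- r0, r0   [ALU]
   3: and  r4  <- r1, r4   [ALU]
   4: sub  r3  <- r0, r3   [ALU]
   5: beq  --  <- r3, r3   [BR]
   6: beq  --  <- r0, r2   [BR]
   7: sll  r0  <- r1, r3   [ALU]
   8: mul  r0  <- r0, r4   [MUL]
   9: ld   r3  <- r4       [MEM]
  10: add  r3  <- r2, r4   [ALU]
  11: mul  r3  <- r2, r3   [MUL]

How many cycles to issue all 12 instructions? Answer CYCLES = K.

0. sll @i0  | RAW r3
1. sub;add @i1/i2  | dual
2. and;sub @i3/i4  | dual
3. beq @i5  | no-port BR/BR
4. beq;sll @i6/i7  | dual
5. mul;ld @i8/i9  | dual
6. add @i10  | RAW+WAW r3
7. mul @i11  | tail

CYCLES = 8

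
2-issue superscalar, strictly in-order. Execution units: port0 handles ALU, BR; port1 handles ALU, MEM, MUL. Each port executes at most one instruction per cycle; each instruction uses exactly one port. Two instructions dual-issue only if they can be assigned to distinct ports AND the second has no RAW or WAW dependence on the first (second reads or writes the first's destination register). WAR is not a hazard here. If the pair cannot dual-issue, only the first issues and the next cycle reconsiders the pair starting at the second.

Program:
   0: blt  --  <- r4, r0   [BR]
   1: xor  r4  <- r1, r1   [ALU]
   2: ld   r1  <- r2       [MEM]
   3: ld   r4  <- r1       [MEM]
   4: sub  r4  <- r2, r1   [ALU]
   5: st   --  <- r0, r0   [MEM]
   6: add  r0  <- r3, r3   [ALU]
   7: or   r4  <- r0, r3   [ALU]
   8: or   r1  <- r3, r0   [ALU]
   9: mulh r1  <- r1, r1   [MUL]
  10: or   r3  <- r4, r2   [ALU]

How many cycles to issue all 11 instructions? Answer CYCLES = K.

CYCLES = 7

#0 head=0: blt+xor i0,i1 dual
#1 head=2: ld i2 no-port MEM/MEM
#2 head=3: ld i3 WAW r4
#3 head=4: sub+st i4,i5 dual
#4 head=6: add i6 RAW r0
#5 head=7: or+or i7,i8 dual
#6 head=9: mulh+or i9,i10 dual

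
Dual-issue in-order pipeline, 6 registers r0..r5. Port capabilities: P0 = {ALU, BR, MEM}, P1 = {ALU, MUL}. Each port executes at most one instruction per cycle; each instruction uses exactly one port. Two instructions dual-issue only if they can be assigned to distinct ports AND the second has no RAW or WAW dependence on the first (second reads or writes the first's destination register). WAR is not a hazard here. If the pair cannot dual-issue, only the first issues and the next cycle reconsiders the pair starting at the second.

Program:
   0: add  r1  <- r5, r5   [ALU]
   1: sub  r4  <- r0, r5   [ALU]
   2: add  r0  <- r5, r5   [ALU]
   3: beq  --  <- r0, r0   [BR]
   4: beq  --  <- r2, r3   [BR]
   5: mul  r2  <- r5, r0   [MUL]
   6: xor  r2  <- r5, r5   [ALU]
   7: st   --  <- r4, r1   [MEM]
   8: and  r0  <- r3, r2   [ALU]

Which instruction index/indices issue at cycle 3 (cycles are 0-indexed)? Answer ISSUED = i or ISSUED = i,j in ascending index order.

ISSUED = 4,5

  cy0 -> i0,i1 (add.ALU+sub.ALU) pair
  cy1 -> i2 (add.ALU) RAW r0
  cy2 -> i3 (beq.BR) no-port BR/BR
  cy3 -> i4,i5 (beq.BR+mul.MUL) pair
  cy4 -> i6,i7 (xor.ALU+st.MEM) pair
  cy5 -> i8 (and.ALU) tail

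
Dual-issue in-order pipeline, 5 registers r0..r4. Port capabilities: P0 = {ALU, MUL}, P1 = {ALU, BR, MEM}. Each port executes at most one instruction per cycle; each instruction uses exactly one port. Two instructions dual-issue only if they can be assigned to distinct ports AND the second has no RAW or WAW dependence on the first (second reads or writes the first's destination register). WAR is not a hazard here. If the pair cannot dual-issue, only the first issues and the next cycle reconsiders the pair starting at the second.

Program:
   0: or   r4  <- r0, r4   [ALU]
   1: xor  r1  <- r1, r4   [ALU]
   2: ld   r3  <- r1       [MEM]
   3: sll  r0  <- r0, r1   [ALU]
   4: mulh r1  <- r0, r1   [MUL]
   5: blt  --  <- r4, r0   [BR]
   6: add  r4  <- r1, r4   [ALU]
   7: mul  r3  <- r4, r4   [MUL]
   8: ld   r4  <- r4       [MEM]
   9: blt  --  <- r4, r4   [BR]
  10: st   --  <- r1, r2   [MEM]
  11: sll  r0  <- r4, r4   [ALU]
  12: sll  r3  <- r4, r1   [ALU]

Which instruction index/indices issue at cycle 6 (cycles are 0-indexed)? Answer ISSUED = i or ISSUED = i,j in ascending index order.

#0 head=0: or i0 RAW r4
#1 head=1: xor i1 RAW r1
#2 head=2: ld;sll i2&i3 2-wide
#3 head=4: mulh;blt i4&i5 2-wide
#4 head=6: add i6 RAW r4
#5 head=7: mul;ld i7&i8 2-wide
#6 head=9: blt i9 no-port BR/MEM
#7 head=10: st;sll i10&i11 2-wide
#8 head=12: sll i12 tail

ISSUED = 9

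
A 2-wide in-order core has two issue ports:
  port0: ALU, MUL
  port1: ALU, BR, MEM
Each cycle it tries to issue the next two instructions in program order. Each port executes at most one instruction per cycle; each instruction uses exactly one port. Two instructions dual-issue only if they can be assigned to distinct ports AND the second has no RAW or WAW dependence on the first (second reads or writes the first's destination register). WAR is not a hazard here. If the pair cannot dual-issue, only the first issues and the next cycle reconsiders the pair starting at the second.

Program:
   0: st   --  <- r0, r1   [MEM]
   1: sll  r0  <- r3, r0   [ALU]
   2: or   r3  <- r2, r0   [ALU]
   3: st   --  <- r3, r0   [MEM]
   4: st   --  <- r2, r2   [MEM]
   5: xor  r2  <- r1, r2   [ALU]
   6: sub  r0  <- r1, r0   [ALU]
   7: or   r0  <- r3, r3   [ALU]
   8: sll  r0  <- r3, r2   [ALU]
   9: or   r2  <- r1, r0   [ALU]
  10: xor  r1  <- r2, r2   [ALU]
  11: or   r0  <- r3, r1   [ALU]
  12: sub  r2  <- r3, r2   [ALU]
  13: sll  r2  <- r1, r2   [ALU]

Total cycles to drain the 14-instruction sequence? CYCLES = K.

CYCLES = 11

c0: i0/i1 st.MEM sll.ALU  dual
c1: i2 or.ALU  RAW r3
c2: i3 st.MEM  no-port MEM/MEM
c3: i4/i5 st.MEM xor.ALU  dual
c4: i6 sub.ALU  WAW r0
c5: i7 or.ALU  WAW r0
c6: i8 sll.ALU  RAW r0
c7: i9 or.ALU  RAW r2
c8: i10 xor.ALU  RAW r1
c9: i11/i12 or.ALU sub.ALU  dual
c10: i13 sll.ALU  tail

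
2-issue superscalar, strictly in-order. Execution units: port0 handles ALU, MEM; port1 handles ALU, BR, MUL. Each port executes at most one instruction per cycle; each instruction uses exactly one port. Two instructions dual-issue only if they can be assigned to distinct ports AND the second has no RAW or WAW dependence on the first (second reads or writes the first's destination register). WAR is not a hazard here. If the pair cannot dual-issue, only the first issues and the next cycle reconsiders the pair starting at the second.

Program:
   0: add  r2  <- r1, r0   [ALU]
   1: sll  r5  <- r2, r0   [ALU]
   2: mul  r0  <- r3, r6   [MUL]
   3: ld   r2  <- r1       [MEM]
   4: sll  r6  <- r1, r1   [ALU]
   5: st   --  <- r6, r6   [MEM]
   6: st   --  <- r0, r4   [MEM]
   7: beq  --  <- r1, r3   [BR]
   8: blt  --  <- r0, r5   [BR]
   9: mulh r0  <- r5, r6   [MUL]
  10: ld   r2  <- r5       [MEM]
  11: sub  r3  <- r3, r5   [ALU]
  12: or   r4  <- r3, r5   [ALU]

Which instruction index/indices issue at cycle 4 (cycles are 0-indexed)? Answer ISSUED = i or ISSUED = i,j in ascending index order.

ISSUED = 6,7

  cy0 -> i0 (add) RAW r2
  cy1 -> i1+i2 (sll;mul) 2-wide
  cy2 -> i3+i4 (ld;sll) 2-wide
  cy3 -> i5 (st) no-port MEM/MEM
  cy4 -> i6+i7 (st;beq) 2-wide
  cy5 -> i8 (blt) no-port BR/MUL
  cy6 -> i9+i10 (mulh;ld) 2-wide
  cy7 -> i11 (sub) RAW r3
  cy8 -> i12 (or) tail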